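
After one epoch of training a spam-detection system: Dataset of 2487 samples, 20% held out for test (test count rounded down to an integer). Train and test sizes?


Test = ⌊2487·20/100⌋ = 497
Train = 2487 - 497 = 1990

Train: 1990, Test: 497


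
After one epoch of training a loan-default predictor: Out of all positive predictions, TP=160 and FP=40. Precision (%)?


Precision = TP/(TP+FP)
= 160/(160+40)
= 160/200 = 80.0%

80.0%


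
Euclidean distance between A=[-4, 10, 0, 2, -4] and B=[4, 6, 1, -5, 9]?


d = √((-4-4)² + (10-6)² + (0-1)² + (2+ 5)² + (-4-9)²)
  = √(64 + 16 + 1 + 49 + 169)
  = √299 = 17.2916

17.2916


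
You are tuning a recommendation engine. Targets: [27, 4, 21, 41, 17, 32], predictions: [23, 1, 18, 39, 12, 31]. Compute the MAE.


Absolute errors: |27-23|=4, |4-1|=3, |21-18|=3, |41-39|=2, |17-12|=5, |32-31|=1
Sum = 18
MAE = 18/6 = 3

3


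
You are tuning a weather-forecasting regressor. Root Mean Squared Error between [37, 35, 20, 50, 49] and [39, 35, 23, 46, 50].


MSE = 30/5 = 6
RMSE = √(30/5) = 2.4495

2.4495


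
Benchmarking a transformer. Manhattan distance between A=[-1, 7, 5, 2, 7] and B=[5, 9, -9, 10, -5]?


d = |-1-5| + |7-9| + |5+ 9| + |2-10| + |7+ 5|
  = 6 + 2 + 14 + 8 + 12
  = 42

42


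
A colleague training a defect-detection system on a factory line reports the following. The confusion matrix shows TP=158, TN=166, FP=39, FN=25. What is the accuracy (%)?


Accuracy = (TP+TN)/(TP+TN+FP+FN)
= (158+166)/(388)
= 324/388 = 83.51%

83.51%


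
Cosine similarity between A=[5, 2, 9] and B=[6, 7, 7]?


A·B = 5·6 + 2·7 + 9·7 = 107
‖A‖ = √110 = 10.4881, ‖B‖ = √134 = 11.5758
cos = 107/(√110·√134) = 107/√14740 = 0.8813

0.8813


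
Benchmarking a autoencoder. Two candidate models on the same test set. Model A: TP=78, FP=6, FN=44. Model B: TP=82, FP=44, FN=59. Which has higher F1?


Model A: P=78/84=0.9286, R=78/122=0.6393, F1=2PR/(P+R)=2TP/(2TP+FP+FN)=156/206=0.7573
Model B: P=82/126=0.6508, R=82/141=0.5816, F1=2PR/(P+R)=2TP/(2TP+FP+FN)=164/267=0.6142
0.7573 > 0.6142 → Model A

Model A


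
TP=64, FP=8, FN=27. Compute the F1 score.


Precision = 64/72 = 0.8889
Recall = 64/91 = 0.7033
F1 = 2·P·R/(P+R) = 2·TP/(2·TP+FP+FN) = 128/(128+8+27) = 128/163 = 0.7853

0.7853


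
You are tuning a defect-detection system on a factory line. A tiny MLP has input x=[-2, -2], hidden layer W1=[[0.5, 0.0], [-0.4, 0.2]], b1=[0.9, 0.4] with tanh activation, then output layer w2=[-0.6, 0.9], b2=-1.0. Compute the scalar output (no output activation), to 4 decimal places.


z1[0] = (0.5)·(-2) + (0.0)·(-2) + 0.9 = -0.1
z1[1] = (-0.4)·(-2) + (0.2)·(-2) + 0.4 = 0.8
h = tanh(z1) = [-0.0997, 0.664]
output = (-0.6)·(-0.0997) + (0.9)·(0.664) - 1.0 = -0.3426

-0.3426


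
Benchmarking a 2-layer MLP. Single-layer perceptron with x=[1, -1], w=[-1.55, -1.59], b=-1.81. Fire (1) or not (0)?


z = (1)·(-1.55) + (-1)·(-1.59) - 1.81
  = -1.77
step(z) = 0 (z<0)

0


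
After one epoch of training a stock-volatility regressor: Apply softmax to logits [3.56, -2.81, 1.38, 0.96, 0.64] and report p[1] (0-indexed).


Exponentials: e^3.56=35.1632, e^-2.81=0.0602, e^1.38=3.9749, e^0.96=2.6117, e^0.64=1.8965
Sum = 43.7065
Softmax = [0.8045, 0.0014, 0.0909, 0.0598, 0.0434]
p[1] = 0.0602/43.7065 = 0.0014

0.0014


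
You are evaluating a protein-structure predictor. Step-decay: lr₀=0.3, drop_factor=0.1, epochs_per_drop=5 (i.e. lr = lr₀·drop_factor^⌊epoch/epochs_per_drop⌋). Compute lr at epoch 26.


n_drops = ⌊26/5⌋ = 5
lr = 0.3·0.1^5 = 0.3·0.00001 = 0.000003

0.000003


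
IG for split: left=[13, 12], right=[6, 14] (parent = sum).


Parent = [19, 26], H_parent = 0.9825
H_left = 0.9988 (n=25), H_right = 0.8813 (n=20)
H_children = (25/45)·0.9988 + (20/45)·0.8813 = 0.9466
IG = 0.9825 - 0.9466 = 0.0359

0.0359


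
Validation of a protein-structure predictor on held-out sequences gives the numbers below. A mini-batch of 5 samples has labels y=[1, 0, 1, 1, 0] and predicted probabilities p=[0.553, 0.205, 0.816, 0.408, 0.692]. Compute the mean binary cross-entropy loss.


L[0] = -ln(0.553) = 0.5924
L[1] = -ln(1-0.205) = -ln(0.795) = 0.2294
L[2] = -ln(0.816) = 0.2033
L[3] = -ln(0.408) = 0.8965
L[4] = -ln(1-0.692) = -ln(0.308) = 1.1777
mean = (0.5924 + 0.2294 + 0.2033 + 0.8965 + 1.1777)/5 = 0.6199

0.6199


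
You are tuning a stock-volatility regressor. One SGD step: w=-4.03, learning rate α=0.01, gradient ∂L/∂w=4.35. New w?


w_new = w - α·∇
= -4.03 - 0.01·4.35
= -4.03 - 0.0435
= -4.0735

-4.0735


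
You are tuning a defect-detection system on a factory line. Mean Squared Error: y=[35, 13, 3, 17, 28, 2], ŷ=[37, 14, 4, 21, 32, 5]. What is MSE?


Squared errors: (35-37)²=4, (13-14)²=1, (3-4)²=1, (17-21)²=16, (28-32)²=16, (2-5)²=9
Sum = 47
MSE = 47/6 = 47/6

47/6


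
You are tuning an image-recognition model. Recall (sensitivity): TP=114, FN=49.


Recall = TP/(TP+FN)
= 114/(114+49)
= 114/163 = 69.94%

69.94%


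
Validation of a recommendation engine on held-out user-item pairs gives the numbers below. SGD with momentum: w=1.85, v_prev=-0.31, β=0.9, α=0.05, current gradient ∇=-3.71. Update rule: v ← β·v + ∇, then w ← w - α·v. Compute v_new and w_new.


v_new = 0.9·-0.31 - 3.71 = -0.279 - 3.71 = -3.989
w_new = 1.85 - 0.05·-3.989 = 1.85 + 0.19945 = 2.04945

v_new=-3.989, w_new=2.04945


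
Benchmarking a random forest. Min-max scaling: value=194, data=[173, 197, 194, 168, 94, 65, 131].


min=65, max=197
(194-65)/(197-65) = 129/132 = 0.9773

0.9773


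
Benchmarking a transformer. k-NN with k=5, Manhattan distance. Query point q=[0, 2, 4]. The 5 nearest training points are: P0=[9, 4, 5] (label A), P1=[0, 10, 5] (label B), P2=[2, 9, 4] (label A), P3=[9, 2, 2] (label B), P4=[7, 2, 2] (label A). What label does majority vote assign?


d(q,P0) = 12  (label A)
d(q,P1) = 9  (label B)
d(q,P2) = 9  (label A)
d(q,P3) = 11  (label B)
d(q,P4) = 9  (label A)
Votes: A=3, B=2
Majority → A

A


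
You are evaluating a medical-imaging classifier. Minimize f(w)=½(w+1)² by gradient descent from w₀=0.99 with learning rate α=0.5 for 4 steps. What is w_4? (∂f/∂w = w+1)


step 1: grad = 0.99+1 = 1.99; w = 0.99 - 0.5·(1.99) = -0.005
step 2: grad = -0.005+1 = 0.995; w = -0.005 - 0.5·(0.995) = -0.5025
step 3: grad = -0.5025+1 = 0.4975; w = -0.5025 - 0.5·(0.4975) = -0.75125
step 4: grad = -0.75125+1 = 0.24875; w = -0.75125 - 0.5·(0.24875) = -0.875625

-0.875625


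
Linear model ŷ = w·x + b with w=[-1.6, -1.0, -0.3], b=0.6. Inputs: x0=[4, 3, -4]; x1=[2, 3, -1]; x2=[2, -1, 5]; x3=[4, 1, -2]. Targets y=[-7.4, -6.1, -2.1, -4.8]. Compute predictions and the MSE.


ŷ0 = (-1.6)·(4) + (-1.0)·(3) + (-0.3)·(-4) + 0.6 = -7.6
ŷ1 = (-1.6)·(2) + (-1.0)·(3) + (-0.3)·(-1) + 0.6 = -5.3
ŷ2 = (-1.6)·(2) + (-1.0)·(-1) + (-0.3)·(5) + 0.6 = -3.1
ŷ3 = (-1.6)·(4) + (-1.0)·(1) + (-0.3)·(-2) + 0.6 = -6.2
errors² = [0.04, 0.64, 1.0, 1.96]
MSE = 3.6400/4 = 0.91

0.91


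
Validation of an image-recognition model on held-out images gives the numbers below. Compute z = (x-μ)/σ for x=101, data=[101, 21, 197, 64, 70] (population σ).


μ = 90.6, σ = 59.0003
z = (101 - 90.6)/59.0003 = 0.1763

0.1763


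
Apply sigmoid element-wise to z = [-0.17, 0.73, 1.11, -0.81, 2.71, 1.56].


σ(-0.17) = 1/(1+e^0.17) = 0.4576
σ(0.73) = 1/(1+e^-0.73) = 0.6748
σ(1.11) = 1/(1+e^-1.11) = 0.7521
σ(-0.81) = 1/(1+e^0.81) = 0.3079
σ(2.71) = 1/(1+e^-2.71) = 0.9376
σ(1.56) = 1/(1+e^-1.56) = 0.8264
result = [0.4576, 0.6748, 0.7521, 0.3079, 0.9376, 0.8264]

[0.4576, 0.6748, 0.7521, 0.3079, 0.9376, 0.8264]


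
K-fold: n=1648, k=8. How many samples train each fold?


Fold size = 1648/8 = 206
Training per fold = 1648 - 206 = 1442

1442


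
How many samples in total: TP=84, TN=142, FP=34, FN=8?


Total = TP + TN + FP + FN
= 84 + 142 + 34 + 8
= 268
(Predicted positive: 118, predicted negative: 150)

268


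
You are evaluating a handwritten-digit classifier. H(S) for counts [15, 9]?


Probabilities: [15/24, 9/24] ≈ [0.625, 0.375]
H = -((15/24)·log₂(15/24) + (9/24)·log₂(9/24))
  = 0.9544 bits

0.9544 bits


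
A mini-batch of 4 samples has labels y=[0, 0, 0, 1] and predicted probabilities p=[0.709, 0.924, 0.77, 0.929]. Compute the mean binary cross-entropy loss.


L[0] = -ln(1-0.709) = -ln(0.291) = 1.2344
L[1] = -ln(1-0.924) = -ln(0.076) = 2.577
L[2] = -ln(1-0.77) = -ln(0.23) = 1.4697
L[3] = -ln(0.929) = 0.0736
mean = (1.2344 + 2.577 + 1.4697 + 0.0736)/4 = 1.3387

1.3387


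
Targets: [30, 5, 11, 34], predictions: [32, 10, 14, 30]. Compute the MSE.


Squared errors: (30-32)²=4, (5-10)²=25, (11-14)²=9, (34-30)²=16
Sum = 54
MSE = 54/4 = 27/2

27/2


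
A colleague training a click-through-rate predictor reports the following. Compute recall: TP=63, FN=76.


Recall = TP/(TP+FN)
= 63/(63+76)
= 63/139 = 45.32%

45.32%


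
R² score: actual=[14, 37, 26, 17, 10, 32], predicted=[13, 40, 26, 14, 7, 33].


ȳ = 22.6667
SS_res = Σ(y-ŷ)² = 29
SS_tot = Σ(y-ȳ)² = 571.33
R² = 1 - SS_res/SS_tot = 1 - 0.0508 = 0.9492

0.9492


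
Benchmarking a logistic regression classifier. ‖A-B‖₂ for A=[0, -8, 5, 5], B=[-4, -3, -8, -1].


d = √((0+ 4)² + (-8+ 3)² + (5+ 8)² + (5+ 1)²)
  = √(16 + 25 + 169 + 36)
  = √246 = 15.6844

15.6844


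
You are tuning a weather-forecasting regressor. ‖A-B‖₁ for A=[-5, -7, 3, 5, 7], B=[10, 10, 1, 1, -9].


d = |-5-10| + |-7-10| + |3-1| + |5-1| + |7+ 9|
  = 15 + 17 + 2 + 4 + 16
  = 54

54


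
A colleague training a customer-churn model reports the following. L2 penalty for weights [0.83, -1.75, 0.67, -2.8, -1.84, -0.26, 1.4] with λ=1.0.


‖w‖₂² = (0.83)² + (-1.75)² + (0.67)² + (-2.8)² + (-1.84)² + (-0.26)² + (1.4)²
     = 0.6889 + 3.0625 + 0.4489 + 7.84 + 3.3856 + 0.0676 + 1.96
     = 17.4535
λ·‖w‖₂² = 1.0·17.4535 = 17.4535

17.4535


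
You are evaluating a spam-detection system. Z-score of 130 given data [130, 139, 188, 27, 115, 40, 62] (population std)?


μ = 100.1429, σ = 54.4621
z = (130 - 100.1429)/54.4621 = 0.5482

0.5482


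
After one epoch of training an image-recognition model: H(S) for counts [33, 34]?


Probabilities: [33/67, 34/67] ≈ [0.4925, 0.5075]
H = -((33/67)·log₂(33/67) + (34/67)·log₂(34/67))
  = 0.9998 bits

0.9998 bits


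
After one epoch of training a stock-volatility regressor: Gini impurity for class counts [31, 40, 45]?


Probabilities: [31/116, 40/116, 45/116] ≈ [0.2672, 0.3448, 0.3879]
Σpᵢ² = (961 + 1600 + 2025)/116² = 4586/13456
Gini = 1 - Σpᵢ² = 1 - 4586/13456 = 0.6592

0.6592


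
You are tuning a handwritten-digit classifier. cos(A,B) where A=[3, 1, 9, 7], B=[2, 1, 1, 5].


A·B = 3·2 + 1·1 + 9·1 + 7·5 = 51
‖A‖ = √140 = 11.8322, ‖B‖ = √31 = 5.5678
cos = 51/(√140·√31) = 51/√4340 = 0.7742

0.7742


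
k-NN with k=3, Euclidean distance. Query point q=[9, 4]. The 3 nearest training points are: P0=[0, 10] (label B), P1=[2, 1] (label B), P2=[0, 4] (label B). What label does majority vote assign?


d(q,P0) = 10.8167  (label B)
d(q,P1) = 7.6158  (label B)
d(q,P2) = 9.0  (label B)
Votes: A=0, B=3
Majority → B

B


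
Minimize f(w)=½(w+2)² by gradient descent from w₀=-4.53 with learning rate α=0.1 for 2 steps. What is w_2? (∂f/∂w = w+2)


step 1: grad = -4.53+2 = -2.53; w = -4.53 - 0.1·(-2.53) = -4.277
step 2: grad = -4.277+2 = -2.277; w = -4.277 - 0.1·(-2.277) = -4.0493

-4.0493


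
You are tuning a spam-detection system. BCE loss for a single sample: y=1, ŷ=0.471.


BCE = -[y·ln(p) + (1-y)·ln(1-p)]
= -1·ln(0.471) - 0
= -ln(0.471) = 0.7529

0.7529


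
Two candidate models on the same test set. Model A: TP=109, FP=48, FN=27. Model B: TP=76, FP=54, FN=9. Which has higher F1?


Model A: P=109/157=0.6943, R=109/136=0.8015, F1=2PR/(P+R)=2TP/(2TP+FP+FN)=218/293=0.744
Model B: P=76/130=0.5846, R=76/85=0.8941, F1=2PR/(P+R)=2TP/(2TP+FP+FN)=152/215=0.707
0.744 > 0.707 → Model A

Model A


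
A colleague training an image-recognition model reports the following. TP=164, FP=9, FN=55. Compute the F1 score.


Precision = 164/173 = 0.948
Recall = 164/219 = 0.7489
F1 = 2·P·R/(P+R) = 2·TP/(2·TP+FP+FN) = 328/(328+9+55) = 328/392 = 0.8367

0.8367


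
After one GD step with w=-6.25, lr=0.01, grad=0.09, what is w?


w_new = w - α·∇
= -6.25 - 0.01·0.09
= -6.25 - 0.0009
= -6.2509

-6.2509


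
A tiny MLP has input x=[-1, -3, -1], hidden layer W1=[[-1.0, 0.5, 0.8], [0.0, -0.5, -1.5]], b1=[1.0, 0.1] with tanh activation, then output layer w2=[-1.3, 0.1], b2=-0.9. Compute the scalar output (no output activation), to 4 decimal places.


z1[0] = (-1.0)·(-1) + (0.5)·(-3) + (0.8)·(-1) + 1.0 = -0.3
z1[1] = (0.0)·(-1) + (-0.5)·(-3) + (-1.5)·(-1) + 0.1 = 3.1
h = tanh(z1) = [-0.2913, 0.9959]
output = (-1.3)·(-0.2913) + (0.1)·(0.9959) - 0.9 = -0.4217

-0.4217


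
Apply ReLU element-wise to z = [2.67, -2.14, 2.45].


ReLU(2.67) = max(0, 2.67) = 2.67
ReLU(-2.14) = max(0, -2.14) = 0.0
ReLU(2.45) = max(0, 2.45) = 2.45
result = [2.67, 0.0, 2.45]

[2.67, 0.0, 2.45]


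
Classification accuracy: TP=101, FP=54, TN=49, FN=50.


Accuracy = (TP+TN)/(TP+TN+FP+FN)
= (101+49)/(254)
= 150/254 = 59.06%

59.06%


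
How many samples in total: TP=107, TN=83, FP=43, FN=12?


Total = TP + TN + FP + FN
= 107 + 83 + 43 + 12
= 245
(Predicted positive: 150, predicted negative: 95)

245


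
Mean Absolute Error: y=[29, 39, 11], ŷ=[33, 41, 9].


Absolute errors: |29-33|=4, |39-41|=2, |11-9|=2
Sum = 8
MAE = 8/3 = 8/3

8/3


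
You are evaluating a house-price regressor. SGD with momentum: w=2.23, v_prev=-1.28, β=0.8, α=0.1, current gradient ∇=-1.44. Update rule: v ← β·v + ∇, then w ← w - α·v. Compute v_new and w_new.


v_new = 0.8·-1.28 - 1.44 = -1.024 - 1.44 = -2.464
w_new = 2.23 - 0.1·-2.464 = 2.23 + 0.2464 = 2.4764

v_new=-2.464, w_new=2.4764


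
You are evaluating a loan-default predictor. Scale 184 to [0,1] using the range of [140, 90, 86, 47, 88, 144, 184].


min=47, max=184
(184-47)/(184-47) = 137/137 = 1.0

1.0


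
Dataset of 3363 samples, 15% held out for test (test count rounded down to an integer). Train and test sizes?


Test = ⌊3363·15/100⌋ = 504
Train = 3363 - 504 = 2859

Train: 2859, Test: 504


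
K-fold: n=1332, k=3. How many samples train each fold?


Fold size = 1332/3 = 444
Training per fold = 1332 - 444 = 888

888


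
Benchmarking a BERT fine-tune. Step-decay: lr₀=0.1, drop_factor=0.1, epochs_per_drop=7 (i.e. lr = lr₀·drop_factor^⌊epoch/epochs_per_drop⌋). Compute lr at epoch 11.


n_drops = ⌊11/7⌋ = 1
lr = 0.1·0.1^1 = 0.1·0.1 = 0.01

0.01


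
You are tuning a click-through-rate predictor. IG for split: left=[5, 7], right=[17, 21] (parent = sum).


Parent = [22, 28], H_parent = 0.9896
H_left = 0.9799 (n=12), H_right = 0.992 (n=38)
H_children = (12/50)·0.9799 + (38/50)·0.992 = 0.9891
IG = 0.9896 - 0.9891 = 0.0005

0.0005


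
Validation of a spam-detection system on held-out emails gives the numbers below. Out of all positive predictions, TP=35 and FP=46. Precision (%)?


Precision = TP/(TP+FP)
= 35/(35+46)
= 35/81 = 43.21%

43.21%


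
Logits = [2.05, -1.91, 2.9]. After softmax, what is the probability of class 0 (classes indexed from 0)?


Exponentials: e^2.05=7.7679, e^-1.91=0.1481, e^2.9=18.1741
Sum = 26.0901
Softmax = [0.2977, 0.0057, 0.6966]
p[0] = 7.7679/26.0901 = 0.2977

0.2977


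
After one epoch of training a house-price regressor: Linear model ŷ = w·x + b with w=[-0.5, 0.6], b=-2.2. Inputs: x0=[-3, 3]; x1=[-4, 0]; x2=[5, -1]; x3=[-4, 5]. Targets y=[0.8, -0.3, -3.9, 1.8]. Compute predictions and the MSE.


ŷ0 = (-0.5)·(-3) + (0.6)·(3) - 2.2 = 1.1
ŷ1 = (-0.5)·(-4) + (0.6)·(0) - 2.2 = -0.2
ŷ2 = (-0.5)·(5) + (0.6)·(-1) - 2.2 = -5.3
ŷ3 = (-0.5)·(-4) + (0.6)·(5) - 2.2 = 2.8
errors² = [0.09, 0.01, 1.96, 1.0]
MSE = 3.0600/4 = 0.765

0.765


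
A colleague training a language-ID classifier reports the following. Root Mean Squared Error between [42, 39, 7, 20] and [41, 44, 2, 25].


MSE = 76/4 = 19
RMSE = √(76/4) = 4.3589

4.3589


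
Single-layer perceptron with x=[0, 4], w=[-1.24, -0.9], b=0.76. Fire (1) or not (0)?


z = (0)·(-1.24) + (4)·(-0.9) + 0.76
  = -2.84
step(z) = 0 (z<0)

0


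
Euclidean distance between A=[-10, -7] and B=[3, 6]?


d = √((-10-3)² + (-7-6)²)
  = √(169 + 169)
  = √338 = 18.3848

18.3848


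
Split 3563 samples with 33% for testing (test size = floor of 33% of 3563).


Test = ⌊3563·33/100⌋ = 1175
Train = 3563 - 1175 = 2388

Train: 2388, Test: 1175


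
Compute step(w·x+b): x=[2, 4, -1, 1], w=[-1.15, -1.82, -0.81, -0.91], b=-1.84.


z = (2)·(-1.15) + (4)·(-1.82) + (-1)·(-0.81) + (1)·(-0.91) - 1.84
  = -11.52
step(z) = 0 (z<0)

0


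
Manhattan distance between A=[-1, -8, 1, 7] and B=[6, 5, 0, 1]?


d = |-1-6| + |-8-5| + |1-0| + |7-1|
  = 7 + 13 + 1 + 6
  = 27

27


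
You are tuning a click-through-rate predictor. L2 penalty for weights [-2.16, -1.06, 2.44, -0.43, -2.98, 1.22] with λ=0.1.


‖w‖₂² = (-2.16)² + (-1.06)² + (2.44)² + (-0.43)² + (-2.98)² + (1.22)²
     = 4.6656 + 1.1236 + 5.9536 + 0.1849 + 8.8804 + 1.4884
     = 22.2965
λ·‖w‖₂² = 0.1·22.2965 = 2.22965

2.22965


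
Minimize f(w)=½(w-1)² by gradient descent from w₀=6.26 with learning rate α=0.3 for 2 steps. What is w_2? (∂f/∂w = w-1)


step 1: grad = 6.26-1 = 5.26; w = 6.26 - 0.3·(5.26) = 4.682
step 2: grad = 4.682-1 = 3.682; w = 4.682 - 0.3·(3.682) = 3.5774

3.5774


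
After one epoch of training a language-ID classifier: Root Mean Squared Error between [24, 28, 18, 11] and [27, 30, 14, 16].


MSE = 54/4 = 13.5
RMSE = √(54/4) = 3.6742

3.6742


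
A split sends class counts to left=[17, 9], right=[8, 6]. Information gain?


Parent = [25, 15], H_parent = 0.9544
H_left = 0.9306 (n=26), H_right = 0.9852 (n=14)
H_children = (26/40)·0.9306 + (14/40)·0.9852 = 0.9497
IG = 0.9544 - 0.9497 = 0.0047

0.0047


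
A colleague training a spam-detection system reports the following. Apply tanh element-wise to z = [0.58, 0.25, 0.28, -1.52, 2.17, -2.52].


tanh(0.58) = 0.5227
tanh(0.25) = 0.2449
tanh(0.28) = 0.2729
tanh(-1.52) = -0.9087
tanh(2.17) = 0.9743
tanh(-2.52) = -0.9871
result = [0.5227, 0.2449, 0.2729, -0.9087, 0.9743, -0.9871]

[0.5227, 0.2449, 0.2729, -0.9087, 0.9743, -0.9871]


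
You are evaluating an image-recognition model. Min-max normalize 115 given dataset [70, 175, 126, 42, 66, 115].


min=42, max=175
(115-42)/(175-42) = 73/133 = 0.5489

0.5489


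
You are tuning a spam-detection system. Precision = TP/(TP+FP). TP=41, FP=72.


Precision = TP/(TP+FP)
= 41/(41+72)
= 41/113 = 36.28%

36.28%


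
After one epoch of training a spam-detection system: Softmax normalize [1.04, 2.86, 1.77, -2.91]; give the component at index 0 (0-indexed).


Exponentials: e^1.04=2.8292, e^2.86=17.4615, e^1.77=5.8709, e^-2.91=0.0545
Sum = 26.2161
Softmax = [0.1079, 0.6661, 0.2239, 0.0021]
p[0] = 2.8292/26.2161 = 0.1079

0.1079


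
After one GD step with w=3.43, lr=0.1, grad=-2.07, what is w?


w_new = w - α·∇
= 3.43 - 0.1·-2.07
= 3.43 + 0.207
= 3.637

3.637


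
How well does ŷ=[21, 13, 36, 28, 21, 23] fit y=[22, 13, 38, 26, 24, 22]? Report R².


ȳ = 24.1667
SS_res = Σ(y-ŷ)² = 19
SS_tot = Σ(y-ȳ)² = 328.83
R² = 1 - SS_res/SS_tot = 1 - 0.0578 = 0.9422

0.9422


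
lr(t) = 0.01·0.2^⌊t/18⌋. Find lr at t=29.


n_drops = ⌊29/18⌋ = 1
lr = 0.01·0.2^1 = 0.01·0.2 = 0.002

0.002


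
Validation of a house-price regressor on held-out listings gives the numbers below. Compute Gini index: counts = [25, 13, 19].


Probabilities: [25/57, 13/57, 19/57] ≈ [0.4386, 0.2281, 0.3333]
Σpᵢ² = (625 + 169 + 361)/57² = 1155/3249
Gini = 1 - Σpᵢ² = 1 - 1155/3249 = 0.6445

0.6445


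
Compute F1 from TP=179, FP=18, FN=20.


Precision = 179/197 = 0.9086
Recall = 179/199 = 0.8995
F1 = 2·P·R/(P+R) = 2·TP/(2·TP+FP+FN) = 358/(358+18+20) = 358/396 = 0.904

0.904


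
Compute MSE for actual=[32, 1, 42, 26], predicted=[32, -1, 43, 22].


Squared errors: (32-32)²=0, (1+ 1)²=4, (42-43)²=1, (26-22)²=16
Sum = 21
MSE = 21/4 = 21/4

21/4


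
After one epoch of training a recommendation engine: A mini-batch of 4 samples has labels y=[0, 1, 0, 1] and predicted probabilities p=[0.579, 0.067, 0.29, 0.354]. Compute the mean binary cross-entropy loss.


L[0] = -ln(1-0.579) = -ln(0.421) = 0.8651
L[1] = -ln(0.067) = 2.7031
L[2] = -ln(1-0.29) = -ln(0.71) = 0.3425
L[3] = -ln(0.354) = 1.0385
mean = (0.8651 + 2.7031 + 0.3425 + 1.0385)/4 = 1.2373

1.2373


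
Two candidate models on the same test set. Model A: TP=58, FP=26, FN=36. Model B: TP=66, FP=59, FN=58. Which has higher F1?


Model A: P=58/84=0.6905, R=58/94=0.617, F1=2PR/(P+R)=2TP/(2TP+FP+FN)=116/178=0.6517
Model B: P=66/125=0.528, R=66/124=0.5323, F1=2PR/(P+R)=2TP/(2TP+FP+FN)=132/249=0.5301
0.6517 > 0.5301 → Model A

Model A


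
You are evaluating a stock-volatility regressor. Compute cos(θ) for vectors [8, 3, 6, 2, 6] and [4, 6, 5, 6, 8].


A·B = 8·4 + 3·6 + 6·5 + 2·6 + 6·8 = 140
‖A‖ = √149 = 12.2066, ‖B‖ = √177 = 13.3041
cos = 140/(√149·√177) = 140/√26373 = 0.8621

0.8621


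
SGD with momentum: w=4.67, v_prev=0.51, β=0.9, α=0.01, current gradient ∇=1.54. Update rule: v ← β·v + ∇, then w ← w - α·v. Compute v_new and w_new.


v_new = 0.9·0.51 + 1.54 = 0.459 + 1.54 = 1.999
w_new = 4.67 - 0.01·1.999 = 4.67 - 0.01999 = 4.65001

v_new=1.999, w_new=4.65001


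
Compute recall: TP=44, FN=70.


Recall = TP/(TP+FN)
= 44/(44+70)
= 44/114 = 38.6%

38.6%


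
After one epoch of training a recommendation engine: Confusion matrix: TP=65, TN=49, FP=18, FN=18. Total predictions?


Total = TP + TN + FP + FN
= 65 + 49 + 18 + 18
= 150
(Predicted positive: 83, predicted negative: 67)

150


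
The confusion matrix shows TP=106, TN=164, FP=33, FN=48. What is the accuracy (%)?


Accuracy = (TP+TN)/(TP+TN+FP+FN)
= (106+164)/(351)
= 270/351 = 76.92%

76.92%


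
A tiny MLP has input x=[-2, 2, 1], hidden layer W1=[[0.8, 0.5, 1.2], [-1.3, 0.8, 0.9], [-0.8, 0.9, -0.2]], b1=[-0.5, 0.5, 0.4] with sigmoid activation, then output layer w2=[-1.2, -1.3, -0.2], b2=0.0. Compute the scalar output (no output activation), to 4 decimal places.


z1[0] = (0.8)·(-2) + (0.5)·(2) + (1.2)·(1) - 0.5 = 0.1
z1[1] = (-1.3)·(-2) + (0.8)·(2) + (0.9)·(1) + 0.5 = 5.6
z1[2] = (-0.8)·(-2) + (0.9)·(2) + (-0.2)·(1) + 0.4 = 3.6
h = sigmoid(z1) = [0.525, 0.9963, 0.9734]
output = (-1.2)·(0.525) + (-1.3)·(0.9963) + (-0.2)·(0.9734) + 0.0 = -2.1199

-2.1199


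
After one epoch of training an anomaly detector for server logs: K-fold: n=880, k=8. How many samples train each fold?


Fold size = 880/8 = 110
Training per fold = 880 - 110 = 770

770


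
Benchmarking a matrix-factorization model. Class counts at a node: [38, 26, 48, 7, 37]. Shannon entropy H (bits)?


Probabilities: [38/156, 26/156, 48/156, 7/156, 37/156] ≈ [0.2436, 0.1667, 0.3077, 0.0449, 0.2372]
H = -((38/156)·log₂(38/156) + (26/156)·log₂(26/156) + (48/156)·log₂(48/156) + (7/156)·log₂(7/156) + (37/156)·log₂(37/156))
  = 2.1437 bits

2.1437 bits


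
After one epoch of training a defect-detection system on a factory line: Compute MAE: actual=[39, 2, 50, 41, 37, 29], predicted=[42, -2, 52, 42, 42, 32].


Absolute errors: |39-42|=3, |2+ 2|=4, |50-52|=2, |41-42|=1, |37-42|=5, |29-32|=3
Sum = 18
MAE = 18/6 = 3

3


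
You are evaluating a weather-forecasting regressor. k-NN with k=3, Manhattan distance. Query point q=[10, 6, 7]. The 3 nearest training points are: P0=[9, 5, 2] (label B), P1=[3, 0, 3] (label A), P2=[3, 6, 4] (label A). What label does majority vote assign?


d(q,P0) = 7  (label B)
d(q,P1) = 17  (label A)
d(q,P2) = 10  (label A)
Votes: A=2, B=1
Majority → A

A


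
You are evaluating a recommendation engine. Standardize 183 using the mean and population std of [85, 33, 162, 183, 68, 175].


μ = 117.6667, σ = 58.0565
z = (183 - 117.6667)/58.0565 = 1.1253

1.1253


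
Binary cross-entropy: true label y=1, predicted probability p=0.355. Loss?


BCE = -[y·ln(p) + (1-y)·ln(1-p)]
= -1·ln(0.355) - 0
= -ln(0.355) = 1.0356

1.0356


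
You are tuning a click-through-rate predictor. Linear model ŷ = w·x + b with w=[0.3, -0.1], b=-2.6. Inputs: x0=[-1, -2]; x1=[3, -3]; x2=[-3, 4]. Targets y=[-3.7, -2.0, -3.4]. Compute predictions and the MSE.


ŷ0 = (0.3)·(-1) + (-0.1)·(-2) - 2.6 = -2.7
ŷ1 = (0.3)·(3) + (-0.1)·(-3) - 2.6 = -1.4
ŷ2 = (0.3)·(-3) + (-0.1)·(4) - 2.6 = -3.9
errors² = [1.0, 0.36, 0.25]
MSE = 1.6100/3 = 0.5367

0.5367


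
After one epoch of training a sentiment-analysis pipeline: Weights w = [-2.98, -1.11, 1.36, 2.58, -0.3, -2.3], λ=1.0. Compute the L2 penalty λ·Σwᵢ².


‖w‖₂² = (-2.98)² + (-1.11)² + (1.36)² + (2.58)² + (-0.3)² + (-2.3)²
     = 8.8804 + 1.2321 + 1.8496 + 6.6564 + 0.09 + 5.29
     = 23.9985
λ·‖w‖₂² = 1.0·23.9985 = 23.9985

23.9985


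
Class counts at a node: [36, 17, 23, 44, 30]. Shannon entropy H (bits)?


Probabilities: [36/150, 17/150, 23/150, 44/150, 30/150] ≈ [0.24, 0.1133, 0.1533, 0.2933, 0.2]
H = -((36/150)·log₂(36/150) + (17/150)·log₂(17/150) + (23/150)·log₂(23/150) + (44/150)·log₂(44/150) + (30/150)·log₂(30/150))
  = 2.2484 bits

2.2484 bits


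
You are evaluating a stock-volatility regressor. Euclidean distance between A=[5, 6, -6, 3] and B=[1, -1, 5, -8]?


d = √((5-1)² + (6+ 1)² + (-6-5)² + (3+ 8)²)
  = √(16 + 49 + 121 + 121)
  = √307 = 17.5214

17.5214


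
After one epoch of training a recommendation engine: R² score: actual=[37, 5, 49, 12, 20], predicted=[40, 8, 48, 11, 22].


ȳ = 24.6
SS_res = Σ(y-ŷ)² = 24
SS_tot = Σ(y-ȳ)² = 1313.2
R² = 1 - SS_res/SS_tot = 1 - 0.0183 = 0.9817

0.9817


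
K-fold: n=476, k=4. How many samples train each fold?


Fold size = 476/4 = 119
Training per fold = 476 - 119 = 357

357


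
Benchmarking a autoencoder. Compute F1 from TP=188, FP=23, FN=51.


Precision = 188/211 = 0.891
Recall = 188/239 = 0.7866
F1 = 2·P·R/(P+R) = 2·TP/(2·TP+FP+FN) = 376/(376+23+51) = 376/450 = 0.8356

0.8356


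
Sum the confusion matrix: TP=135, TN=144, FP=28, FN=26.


Total = TP + TN + FP + FN
= 135 + 144 + 28 + 26
= 333
(Predicted positive: 163, predicted negative: 170)

333


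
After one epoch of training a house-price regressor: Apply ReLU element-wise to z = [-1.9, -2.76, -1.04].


ReLU(-1.9) = max(0, -1.9) = 0.0
ReLU(-2.76) = max(0, -2.76) = 0.0
ReLU(-1.04) = max(0, -1.04) = 0.0
result = [0.0, 0.0, 0.0]

[0.0, 0.0, 0.0]


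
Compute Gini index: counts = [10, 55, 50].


Probabilities: [10/115, 55/115, 50/115] ≈ [0.087, 0.4783, 0.4348]
Σpᵢ² = (100 + 3025 + 2500)/115² = 5625/13225
Gini = 1 - Σpᵢ² = 1 - 5625/13225 = 0.5747

0.5747


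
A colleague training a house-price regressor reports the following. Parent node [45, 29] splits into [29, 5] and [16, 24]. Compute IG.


Parent = [45, 29], H_parent = 0.966
H_left = 0.6024 (n=34), H_right = 0.971 (n=40)
H_children = (34/74)·0.6024 + (40/74)·0.971 = 0.8016
IG = 0.966 - 0.8016 = 0.1644

0.1644


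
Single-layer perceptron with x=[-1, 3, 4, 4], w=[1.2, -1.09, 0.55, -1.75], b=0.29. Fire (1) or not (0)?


z = (-1)·(1.2) + (3)·(-1.09) + (4)·(0.55) + (4)·(-1.75) + 0.29
  = -8.98
step(z) = 0 (z<0)

0


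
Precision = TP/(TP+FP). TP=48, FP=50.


Precision = TP/(TP+FP)
= 48/(48+50)
= 48/98 = 48.98%

48.98%


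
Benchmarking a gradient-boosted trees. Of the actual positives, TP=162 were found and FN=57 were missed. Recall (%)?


Recall = TP/(TP+FN)
= 162/(162+57)
= 162/219 = 73.97%

73.97%


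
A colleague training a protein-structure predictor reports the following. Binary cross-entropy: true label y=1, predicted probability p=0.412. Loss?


BCE = -[y·ln(p) + (1-y)·ln(1-p)]
= -1·ln(0.412) - 0
= -ln(0.412) = 0.8867

0.8867


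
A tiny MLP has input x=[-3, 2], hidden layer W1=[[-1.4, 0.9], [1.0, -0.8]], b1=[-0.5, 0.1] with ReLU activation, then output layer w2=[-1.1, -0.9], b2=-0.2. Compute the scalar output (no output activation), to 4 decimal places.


z1[0] = (-1.4)·(-3) + (0.9)·(2) - 0.5 = 5.5
z1[1] = (1.0)·(-3) + (-0.8)·(2) + 0.1 = -4.5
h = ReLU(z1) = [5.5, 0.0]
output = (-1.1)·(5.5) + (-0.9)·(0.0) - 0.2 = -6.25

-6.25


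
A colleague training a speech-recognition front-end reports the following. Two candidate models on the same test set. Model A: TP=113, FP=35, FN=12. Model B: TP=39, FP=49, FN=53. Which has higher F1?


Model A: P=113/148=0.7635, R=113/125=0.904, F1=2PR/(P+R)=2TP/(2TP+FP+FN)=226/273=0.8278
Model B: P=39/88=0.4432, R=39/92=0.4239, F1=2PR/(P+R)=2TP/(2TP+FP+FN)=78/180=0.4333
0.8278 > 0.4333 → Model A

Model A


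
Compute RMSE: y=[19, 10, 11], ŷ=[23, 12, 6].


MSE = 45/3 = 15
RMSE = √(45/3) = 3.873

3.873


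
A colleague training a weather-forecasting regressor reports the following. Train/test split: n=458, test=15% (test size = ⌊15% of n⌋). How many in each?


Test = ⌊458·15/100⌋ = 68
Train = 458 - 68 = 390

Train: 390, Test: 68


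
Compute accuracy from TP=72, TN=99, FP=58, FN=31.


Accuracy = (TP+TN)/(TP+TN+FP+FN)
= (72+99)/(260)
= 171/260 = 65.77%

65.77%


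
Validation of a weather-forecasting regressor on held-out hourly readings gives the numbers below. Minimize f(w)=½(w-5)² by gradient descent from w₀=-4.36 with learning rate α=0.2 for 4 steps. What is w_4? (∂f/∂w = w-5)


step 1: grad = -4.36-5 = -9.36; w = -4.36 - 0.2·(-9.36) = -2.488
step 2: grad = -2.488-5 = -7.488; w = -2.488 - 0.2·(-7.488) = -0.9904
step 3: grad = -0.9904-5 = -5.9904; w = -0.9904 - 0.2·(-5.9904) = 0.20768
step 4: grad = 0.20768-5 = -4.79232; w = 0.20768 - 0.2·(-4.79232) = 1.166144

1.166144


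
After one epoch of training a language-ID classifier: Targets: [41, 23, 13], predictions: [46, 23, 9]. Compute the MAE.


Absolute errors: |41-46|=5, |23-23|=0, |13-9|=4
Sum = 9
MAE = 9/3 = 3

3


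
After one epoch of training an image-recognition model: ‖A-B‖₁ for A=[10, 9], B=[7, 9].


d = |10-7| + |9-9|
  = 3 + 0
  = 3

3


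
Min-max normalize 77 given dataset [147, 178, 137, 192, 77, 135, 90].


min=77, max=192
(77-77)/(192-77) = 0/115 = 0.0

0.0


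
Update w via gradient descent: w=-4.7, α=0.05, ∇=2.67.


w_new = w - α·∇
= -4.7 - 0.05·2.67
= -4.7 - 0.1335
= -4.8335

-4.8335


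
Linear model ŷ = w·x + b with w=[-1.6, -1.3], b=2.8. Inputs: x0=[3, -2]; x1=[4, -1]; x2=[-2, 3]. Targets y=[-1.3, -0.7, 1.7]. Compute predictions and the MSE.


ŷ0 = (-1.6)·(3) + (-1.3)·(-2) + 2.8 = 0.6
ŷ1 = (-1.6)·(4) + (-1.3)·(-1) + 2.8 = -2.3
ŷ2 = (-1.6)·(-2) + (-1.3)·(3) + 2.8 = 2.1
errors² = [3.61, 2.56, 0.16]
MSE = 6.3300/3 = 2.11

2.11


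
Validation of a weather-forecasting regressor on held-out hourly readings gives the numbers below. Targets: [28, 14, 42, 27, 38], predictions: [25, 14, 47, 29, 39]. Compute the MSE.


Squared errors: (28-25)²=9, (14-14)²=0, (42-47)²=25, (27-29)²=4, (38-39)²=1
Sum = 39
MSE = 39/5 = 39/5

39/5


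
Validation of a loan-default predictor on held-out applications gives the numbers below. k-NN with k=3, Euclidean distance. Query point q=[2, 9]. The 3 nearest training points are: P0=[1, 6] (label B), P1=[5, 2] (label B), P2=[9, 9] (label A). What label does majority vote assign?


d(q,P0) = 3.1623  (label B)
d(q,P1) = 7.6158  (label B)
d(q,P2) = 7.0  (label A)
Votes: A=1, B=2
Majority → B

B


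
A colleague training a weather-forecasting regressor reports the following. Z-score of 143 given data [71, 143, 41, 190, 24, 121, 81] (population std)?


μ = 95.8571, σ = 54.4175
z = (143 - 95.8571)/54.4175 = 0.8663

0.8663


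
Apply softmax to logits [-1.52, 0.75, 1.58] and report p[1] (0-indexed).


Exponentials: e^-1.52=0.2187, e^0.75=2.117, e^1.58=4.855
Sum = 7.1907
Softmax = [0.0304, 0.2944, 0.6752]
p[1] = 2.117/7.1907 = 0.2944

0.2944


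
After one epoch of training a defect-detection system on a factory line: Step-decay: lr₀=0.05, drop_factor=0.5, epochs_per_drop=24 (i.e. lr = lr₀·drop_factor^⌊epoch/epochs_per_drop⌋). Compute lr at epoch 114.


n_drops = ⌊114/24⌋ = 4
lr = 0.05·0.5^4 = 0.05·0.0625 = 0.003125

0.003125


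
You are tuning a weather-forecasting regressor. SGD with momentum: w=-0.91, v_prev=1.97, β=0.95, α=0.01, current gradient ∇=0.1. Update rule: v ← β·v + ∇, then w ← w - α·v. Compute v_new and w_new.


v_new = 0.95·1.97 + 0.1 = 1.8715 + 0.1 = 1.9715
w_new = -0.91 - 0.01·1.9715 = -0.91 - 0.019715 = -0.929715

v_new=1.9715, w_new=-0.929715


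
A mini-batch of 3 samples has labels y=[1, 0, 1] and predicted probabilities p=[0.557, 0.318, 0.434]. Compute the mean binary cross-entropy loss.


L[0] = -ln(0.557) = 0.5852
L[1] = -ln(1-0.318) = -ln(0.682) = 0.3827
L[2] = -ln(0.434) = 0.8347
mean = (0.5852 + 0.3827 + 0.8347)/3 = 0.6009

0.6009


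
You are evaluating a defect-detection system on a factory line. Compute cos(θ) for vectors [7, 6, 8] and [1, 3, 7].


A·B = 7·1 + 6·3 + 8·7 = 81
‖A‖ = √149 = 12.2066, ‖B‖ = √59 = 7.6811
cos = 81/(√149·√59) = 81/√8791 = 0.8639

0.8639


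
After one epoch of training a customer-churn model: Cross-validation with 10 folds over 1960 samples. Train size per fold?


Fold size = 1960/10 = 196
Training per fold = 1960 - 196 = 1764

1764


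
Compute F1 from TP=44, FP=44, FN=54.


Precision = 44/88 = 0.5
Recall = 44/98 = 0.449
F1 = 2·P·R/(P+R) = 2·TP/(2·TP+FP+FN) = 88/(88+44+54) = 88/186 = 0.4731

0.4731


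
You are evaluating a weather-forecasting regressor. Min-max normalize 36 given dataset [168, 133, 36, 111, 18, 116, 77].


min=18, max=168
(36-18)/(168-18) = 18/150 = 0.12

0.12


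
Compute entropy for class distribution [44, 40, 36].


Probabilities: [44/120, 40/120, 36/120] ≈ [0.3667, 0.3333, 0.3]
H = -((44/120)·log₂(44/120) + (40/120)·log₂(40/120) + (36/120)·log₂(36/120))
  = 1.5801 bits

1.5801 bits


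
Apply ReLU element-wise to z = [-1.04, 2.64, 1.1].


ReLU(-1.04) = max(0, -1.04) = 0.0
ReLU(2.64) = max(0, 2.64) = 2.64
ReLU(1.1) = max(0, 1.1) = 1.1
result = [0.0, 2.64, 1.1]

[0.0, 2.64, 1.1]


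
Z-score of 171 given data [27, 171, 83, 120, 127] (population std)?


μ = 105.6, σ = 48.2311
z = (171 - 105.6)/48.2311 = 1.356

1.356


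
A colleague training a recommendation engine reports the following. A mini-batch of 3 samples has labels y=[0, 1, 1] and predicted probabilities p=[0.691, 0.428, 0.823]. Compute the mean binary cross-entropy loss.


L[0] = -ln(1-0.691) = -ln(0.309) = 1.1744
L[1] = -ln(0.428) = 0.8486
L[2] = -ln(0.823) = 0.1948
mean = (1.1744 + 0.8486 + 0.1948)/3 = 0.7393

0.7393


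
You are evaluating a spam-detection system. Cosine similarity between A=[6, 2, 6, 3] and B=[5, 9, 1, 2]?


A·B = 6·5 + 2·9 + 6·1 + 3·2 = 60
‖A‖ = √85 = 9.2195, ‖B‖ = √111 = 10.5357
cos = 60/(√85·√111) = 60/√9435 = 0.6177

0.6177


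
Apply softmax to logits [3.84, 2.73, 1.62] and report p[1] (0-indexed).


Exponentials: e^3.84=46.5255, e^2.73=15.3329, e^1.62=5.0531
Sum = 66.9115
Softmax = [0.6953, 0.2292, 0.0755]
p[1] = 15.3329/66.9115 = 0.2292

0.2292


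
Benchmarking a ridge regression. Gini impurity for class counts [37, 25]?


Probabilities: [37/62, 25/62] ≈ [0.5968, 0.4032]
Σpᵢ² = (1369 + 625)/62² = 1994/3844
Gini = 1 - Σpᵢ² = 1 - 1994/3844 = 0.4813

0.4813


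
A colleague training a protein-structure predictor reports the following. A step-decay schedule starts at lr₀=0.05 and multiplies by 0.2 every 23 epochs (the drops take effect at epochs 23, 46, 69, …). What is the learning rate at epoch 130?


n_drops = ⌊130/23⌋ = 5
lr = 0.05·0.2^5 = 0.05·0.00032 = 0.000016

0.000016


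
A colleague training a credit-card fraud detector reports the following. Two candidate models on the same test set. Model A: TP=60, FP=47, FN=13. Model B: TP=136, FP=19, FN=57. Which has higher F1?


Model A: P=60/107=0.5607, R=60/73=0.8219, F1=2PR/(P+R)=2TP/(2TP+FP+FN)=120/180=0.6667
Model B: P=136/155=0.8774, R=136/193=0.7047, F1=2PR/(P+R)=2TP/(2TP+FP+FN)=272/348=0.7816
0.6667 < 0.7816 → Model B

Model B


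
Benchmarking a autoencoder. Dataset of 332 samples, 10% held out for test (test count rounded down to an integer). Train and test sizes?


Test = ⌊332·10/100⌋ = 33
Train = 332 - 33 = 299

Train: 299, Test: 33


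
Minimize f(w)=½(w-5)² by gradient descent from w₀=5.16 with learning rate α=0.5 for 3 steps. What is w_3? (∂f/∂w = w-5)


step 1: grad = 5.16-5 = 0.16; w = 5.16 - 0.5·(0.16) = 5.08
step 2: grad = 5.08-5 = 0.08; w = 5.08 - 0.5·(0.08) = 5.04
step 3: grad = 5.04-5 = 0.04; w = 5.04 - 0.5·(0.04) = 5.02

5.02


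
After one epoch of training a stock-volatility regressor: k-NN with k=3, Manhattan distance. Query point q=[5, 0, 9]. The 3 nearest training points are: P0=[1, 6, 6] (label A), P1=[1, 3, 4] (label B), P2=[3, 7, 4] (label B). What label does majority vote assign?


d(q,P0) = 13  (label A)
d(q,P1) = 12  (label B)
d(q,P2) = 14  (label B)
Votes: A=1, B=2
Majority → B

B


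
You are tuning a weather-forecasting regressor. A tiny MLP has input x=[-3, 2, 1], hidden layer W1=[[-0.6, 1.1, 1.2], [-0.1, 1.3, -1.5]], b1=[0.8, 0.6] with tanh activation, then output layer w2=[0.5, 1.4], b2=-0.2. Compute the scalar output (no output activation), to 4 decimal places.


z1[0] = (-0.6)·(-3) + (1.1)·(2) + (1.2)·(1) + 0.8 = 6.0
z1[1] = (-0.1)·(-3) + (1.3)·(2) + (-1.5)·(1) + 0.6 = 2.0
h = tanh(z1) = [1.0, 0.964]
output = (0.5)·(1.0) + (1.4)·(0.964) - 0.2 = 1.6496

1.6496


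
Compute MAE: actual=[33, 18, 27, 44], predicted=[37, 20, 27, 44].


Absolute errors: |33-37|=4, |18-20|=2, |27-27|=0, |44-44|=0
Sum = 6
MAE = 6/4 = 3/2

3/2


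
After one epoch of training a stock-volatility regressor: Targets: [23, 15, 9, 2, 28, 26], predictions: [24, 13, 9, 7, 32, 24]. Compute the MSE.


Squared errors: (23-24)²=1, (15-13)²=4, (9-9)²=0, (2-7)²=25, (28-32)²=16, (26-24)²=4
Sum = 50
MSE = 50/6 = 25/3

25/3


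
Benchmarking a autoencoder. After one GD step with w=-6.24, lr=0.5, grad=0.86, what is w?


w_new = w - α·∇
= -6.24 - 0.5·0.86
= -6.24 - 0.43
= -6.67

-6.67


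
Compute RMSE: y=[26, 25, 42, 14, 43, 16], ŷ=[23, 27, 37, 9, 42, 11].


MSE = 89/6 = 14.8333
RMSE = √(89/6) = 3.8514

3.8514


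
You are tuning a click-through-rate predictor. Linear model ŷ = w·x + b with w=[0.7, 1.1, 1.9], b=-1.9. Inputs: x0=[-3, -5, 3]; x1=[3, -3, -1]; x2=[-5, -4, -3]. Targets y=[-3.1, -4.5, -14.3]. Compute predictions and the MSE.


ŷ0 = (0.7)·(-3) + (1.1)·(-5) + (1.9)·(3) - 1.9 = -3.8
ŷ1 = (0.7)·(3) + (1.1)·(-3) + (1.9)·(-1) - 1.9 = -5.0
ŷ2 = (0.7)·(-5) + (1.1)·(-4) + (1.9)·(-3) - 1.9 = -15.5
errors² = [0.49, 0.25, 1.44]
MSE = 2.1800/3 = 0.7267

0.7267


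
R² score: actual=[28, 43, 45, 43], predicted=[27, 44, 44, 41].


ȳ = 39.75
SS_res = Σ(y-ŷ)² = 7
SS_tot = Σ(y-ȳ)² = 186.75
R² = 1 - SS_res/SS_tot = 1 - 0.0375 = 0.9625

0.9625


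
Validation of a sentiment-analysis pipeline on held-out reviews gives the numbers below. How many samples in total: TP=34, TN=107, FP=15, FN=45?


Total = TP + TN + FP + FN
= 34 + 107 + 15 + 45
= 201
(Predicted positive: 49, predicted negative: 152)

201


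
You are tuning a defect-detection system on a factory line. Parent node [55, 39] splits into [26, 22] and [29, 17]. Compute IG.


Parent = [55, 39], H_parent = 0.979
H_left = 0.995 (n=48), H_right = 0.9503 (n=46)
H_children = (48/94)·0.995 + (46/94)·0.9503 = 0.9731
IG = 0.979 - 0.9731 = 0.0059

0.0059
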